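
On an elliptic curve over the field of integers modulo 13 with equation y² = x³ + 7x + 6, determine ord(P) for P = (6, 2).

11

2P: tangent at (6, 2): λ = (3·6² + 7)/(2·2) ≡ 11/4. 4⁻¹ ≡ 10 (mod 13) since 4·10 = 40 ≡ 1, so λ ≡ 11·10 ≡ 6.
  x = λ² - 6 - 6 = 36 - 12 ≡ 11; y = λ·(6 - 11) - 2 ≡ 7. → (11, 7)
3P: (11, 7) + (6, 2). λ = (2 - 7)/(6 - 11) ≡ 8/8 mod 13. 8⁻¹ ≡ 5 (mod 13), so λ ≡ 1.
  x = λ² - 11 - 6 = 1 - 17 ≡ 10; y = λ·(11 - 10) - 7 ≡ 7. → (10, 7)
4P: (10, 7) + (6, 2). λ = (2 - 7)/(6 - 10) ≡ 8/9 mod 13. 9⁻¹ ≡ 3 (mod 13), so λ ≡ 11.
  x = λ² - 10 - 6 = 121 - 16 ≡ 1; y = λ·(10 - 1) - 7 ≡ 1. → (1, 1)
5P: (1, 1) + (6, 2). λ = (2 - 1)/(6 - 1) ≡ 1/5 mod 13. 5⁻¹ ≡ 8 (mod 13) since 5·8 = 40 ≡ 1, so λ ≡ 8.
  x = λ² - 1 - 6 = 64 - 7 ≡ 5; y = λ·(1 - 5) - 1 ≡ 6. → (5, 6)
6P: (5, 6) + (6, 2). λ = (2 - 6)/(6 - 5) ≡ 9/1 mod 13. 1⁻¹ ≡ 1 (mod 13) since 1·1 = 1 ≡ 1, so λ ≡ 9.
  x = λ² - 5 - 6 = 81 - 11 ≡ 5; y = λ·(5 - 5) - 6 ≡ 7. → (5, 7)
7P: (5, 7) + (6, 2). λ = (2 - 7)/(6 - 5) ≡ 8/1 mod 13. 1⁻¹ ≡ 1 (mod 13), so λ ≡ 8.
  x = λ² - 5 - 6 = 64 - 11 ≡ 1; y = λ·(5 - 1) - 7 ≡ 12. → (1, 12)
8P: (1, 12) + (6, 2). λ = (2 - 12)/(6 - 1) ≡ 3/5 mod 13. 5⁻¹ ≡ 8 (mod 13), so λ ≡ 11.
  x = λ² - 1 - 6 = 121 - 7 ≡ 10; y = λ·(1 - 10) - 12 ≡ 6. → (10, 6)
9P: (10, 6) + (6, 2). λ = (2 - 6)/(6 - 10) ≡ 9/9 mod 13. 9⁻¹ ≡ 3 (mod 13), so λ ≡ 1.
  x = λ² - 10 - 6 = 1 - 16 ≡ 11; y = λ·(10 - 11) - 6 ≡ 6. → (11, 6)
10P: (11, 6) + (6, 2). λ = (2 - 6)/(6 - 11) ≡ 9/8 mod 13. 8⁻¹ ≡ 5 (mod 13), so λ ≡ 6.
  x = λ² - 11 - 6 = 36 - 17 ≡ 6; y = λ·(11 - 6) - 6 ≡ 11. → (6, 11)
11P: (6, 11) + (6, 2): same x and y₁ ≡ -y₂, so the sum is the point at infinity.
11P = the point at infinity, so the order is 11.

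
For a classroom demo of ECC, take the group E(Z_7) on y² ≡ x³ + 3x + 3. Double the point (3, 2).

tangent at (3, 2): λ = (3·3² + 3)/(2·2) ≡ 2/4. 4⁻¹ ≡ 2 (mod 7) since 4·2 = 8 ≡ 1, so λ ≡ 2·2 ≡ 4.
  x = λ² - 3 - 3 = 16 - 6 ≡ 3; y = λ·(3 - 3) - 2 ≡ 5. → (3, 5)

(3, 5)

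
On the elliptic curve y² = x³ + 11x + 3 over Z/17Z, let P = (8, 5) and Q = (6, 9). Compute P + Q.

(8, 5) + (6, 9). λ = (9 - 5)/(6 - 8) ≡ 4/15 mod 17. 15⁻¹ ≡ 8 (mod 17), so λ ≡ 15.
  x = λ² - 8 - 6 = 225 - 14 ≡ 7; y = λ·(8 - 7) - 5 ≡ 10. → (7, 10)

(7, 10)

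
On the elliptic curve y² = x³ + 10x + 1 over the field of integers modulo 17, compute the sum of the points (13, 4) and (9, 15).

(10, 9)

(13, 4) + (9, 15). λ = (15 - 4)/(9 - 13) ≡ 11/13 mod 17. 13⁻¹ ≡ 4 (mod 17), so λ ≡ 10.
  x = λ² - 13 - 9 = 100 - 22 ≡ 10; y = λ·(13 - 10) - 4 ≡ 9. → (10, 9)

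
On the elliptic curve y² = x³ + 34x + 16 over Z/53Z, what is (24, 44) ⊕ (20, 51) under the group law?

(24, 44) + (20, 51). λ = (51 - 44)/(20 - 24) ≡ 7/49 mod 53. 49⁻¹ ≡ 13 (mod 53) since 49·13 = 637 ≡ 1, so λ ≡ 38.
  x = λ² - 24 - 20 = 1444 - 44 ≡ 22; y = λ·(24 - 22) - 44 ≡ 32. → (22, 32)

(22, 32)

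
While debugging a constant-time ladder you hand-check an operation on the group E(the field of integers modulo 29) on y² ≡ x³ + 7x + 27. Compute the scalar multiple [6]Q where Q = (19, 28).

(16, 1)

Repeated addition: build up to 6Q.
2Q: tangent at (19, 28): λ = (3·19² + 7)/(2·28) ≡ 17/27. 27⁻¹ ≡ 14 (mod 29), so λ ≡ 17·14 ≡ 6.
  x = λ² - 19 - 19 = 36 - 38 ≡ 27; y = λ·(19 - 27) - 28 ≡ 11. → (27, 11)
3Q: (27, 11) + (19, 28). λ = (28 - 11)/(19 - 27) ≡ 17/21 mod 29. 21⁻¹ ≡ 18 (mod 29) since 21·18 = 378 ≡ 1, so λ ≡ 16.
  x = λ² - 27 - 19 = 256 - 46 ≡ 7; y = λ·(27 - 7) - 11 ≡ 19. → (7, 19)
4Q: (7, 19) + (19, 28). λ = (28 - 19)/(19 - 7) ≡ 9/12 mod 29. 12⁻¹ ≡ 17 (mod 29) since 12·17 = 204 ≡ 1, so λ ≡ 8.
  x = λ² - 7 - 19 = 64 - 26 ≡ 9; y = λ·(7 - 9) - 19 ≡ 23. → (9, 23)
5Q: (9, 23) + (19, 28). λ = (28 - 23)/(19 - 9) ≡ 5/10 mod 29. 10⁻¹ ≡ 3 (mod 29), so λ ≡ 15.
  x = λ² - 9 - 19 = 225 - 28 ≡ 23; y = λ·(9 - 23) - 23 ≡ 28. → (23, 28)
6Q: (23, 28) + (19, 28). λ = (28 - 28)/(19 - 23) ≡ 0/25 mod 29. 25⁻¹ ≡ 7 (mod 29), so λ ≡ 0.
  x = λ² - 23 - 19 = 0 - 42 ≡ 16; y = λ·(23 - 16) - 28 ≡ 1. → (16, 1)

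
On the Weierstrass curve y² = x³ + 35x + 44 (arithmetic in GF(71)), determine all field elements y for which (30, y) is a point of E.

x³ + 35x + 44 = 28094 ≡ 49 (mod 71).
Square roots of 49 mod 71: 7 and 64 (since 7² = 49 ≡ 49).

7, 64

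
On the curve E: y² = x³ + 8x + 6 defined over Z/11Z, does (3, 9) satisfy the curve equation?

no

y² = 9² ≡ 4; x³ + 8x + 6 = 57 ≡ 2 (mod 11). 4 ≠ 2.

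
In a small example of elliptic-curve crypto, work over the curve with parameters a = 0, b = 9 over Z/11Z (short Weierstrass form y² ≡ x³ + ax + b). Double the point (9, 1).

tangent at (9, 1): λ = (3·9² + 0)/(2·1) ≡ 1/2. 2⁻¹ ≡ 6 (mod 11), so λ ≡ 1·6 ≡ 6.
  x = λ² - 9 - 9 = 36 - 18 ≡ 7; y = λ·(9 - 7) - 1 ≡ 0. → (7, 0)

(7, 0)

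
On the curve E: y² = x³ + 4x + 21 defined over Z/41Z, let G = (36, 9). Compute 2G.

tangent at (36, 9): λ = (3·36² + 4)/(2·9) ≡ 38/18. 18⁻¹ ≡ 16 (mod 41), so λ ≡ 38·16 ≡ 34.
  x = λ² - 36 - 36 = 1156 - 72 ≡ 18; y = λ·(36 - 18) - 9 ≡ 29. → (18, 29)

(18, 29)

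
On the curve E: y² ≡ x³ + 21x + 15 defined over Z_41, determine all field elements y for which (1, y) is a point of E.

18, 23

x³ + 21x + 15 = 37 ≡ 37 (mod 41).
Square roots of 37 mod 41: 18 and 23 (since 18² = 324 ≡ 37).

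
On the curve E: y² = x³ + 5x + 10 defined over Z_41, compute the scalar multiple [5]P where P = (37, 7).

Repeated addition: build up to 5P.
2P: tangent at (37, 7): λ = (3·37² + 5)/(2·7) ≡ 12/14. 14⁻¹ ≡ 3 (mod 41), so λ ≡ 12·3 ≡ 36.
  x = λ² - 37 - 37 = 1296 - 74 ≡ 33; y = λ·(37 - 33) - 7 ≡ 14. → (33, 14)
3P: (33, 14) + (37, 7). λ = (7 - 14)/(37 - 33) ≡ 34/4 mod 41. 4⁻¹ ≡ 31 (mod 41) since 4·31 = 124 ≡ 1, so λ ≡ 29.
  x = λ² - 33 - 37 = 841 - 70 ≡ 33; y = λ·(33 - 33) - 14 ≡ 27. → (33, 27)
4P: (33, 27) + (37, 7). λ = (7 - 27)/(37 - 33) ≡ 21/4 mod 41. 4⁻¹ ≡ 31 (mod 41), so λ ≡ 36.
  x = λ² - 33 - 37 = 1296 - 70 ≡ 37; y = λ·(33 - 37) - 27 ≡ 34. → (37, 34)
5P: (37, 34) + (37, 7): same x and y₁ ≡ -y₂, so the sum is ∞.

O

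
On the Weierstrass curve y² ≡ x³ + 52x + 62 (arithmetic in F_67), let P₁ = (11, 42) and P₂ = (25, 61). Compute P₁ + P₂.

(66, 3)

(11, 42) + (25, 61). λ = (61 - 42)/(25 - 11) ≡ 19/14 mod 67. 14⁻¹ ≡ 24 (mod 67), so λ ≡ 54.
  x = λ² - 11 - 25 = 2916 - 36 ≡ 66; y = λ·(11 - 66) - 42 ≡ 3. → (66, 3)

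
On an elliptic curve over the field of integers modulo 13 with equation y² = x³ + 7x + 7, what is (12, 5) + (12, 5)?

tangent at (12, 5): λ = (3·12² + 7)/(2·5) ≡ 10/10. 10⁻¹ ≡ 4 (mod 13), so λ ≡ 10·4 ≡ 1.
  x = λ² - 12 - 12 = 1 - 24 ≡ 3; y = λ·(12 - 3) - 5 ≡ 4. → (3, 4)

(3, 4)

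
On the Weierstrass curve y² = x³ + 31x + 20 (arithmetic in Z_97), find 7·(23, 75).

(55, 75)

Write Q = (23, 75).
Repeated addition: build up to 7Q.
2Q: tangent at (23, 75): λ = (3·23² + 31)/(2·75) ≡ 66/53. 53⁻¹ ≡ 11 (mod 97), so λ ≡ 66·11 ≡ 47.
  x = λ² - 23 - 23 = 2209 - 46 ≡ 29; y = λ·(23 - 29) - 75 ≡ 31. → (29, 31)
3Q: (29, 31) + (23, 75). λ = (75 - 31)/(23 - 29) ≡ 44/91 mod 97. 91⁻¹ ≡ 16 (mod 97) since 91·16 = 1456 ≡ 1, so λ ≡ 25.
  x = λ² - 29 - 23 = 625 - 52 ≡ 88; y = λ·(29 - 88) - 31 ≡ 46. → (88, 46)
4Q: (88, 46) + (23, 75). λ = (75 - 46)/(23 - 88) ≡ 29/32 mod 97. 32⁻¹ ≡ 94 (mod 97) since 32·94 = 3008 ≡ 1, so λ ≡ 10.
  x = λ² - 88 - 23 = 100 - 111 ≡ 86; y = λ·(88 - 86) - 46 ≡ 71. → (86, 71)
5Q: (86, 71) + (23, 75). λ = (75 - 71)/(23 - 86) ≡ 4/34 mod 97. 34⁻¹ ≡ 20 (mod 97), so λ ≡ 80.
  x = λ² - 86 - 23 = 6400 - 109 ≡ 83; y = λ·(86 - 83) - 71 ≡ 72. → (83, 72)
6Q: (83, 72) + (23, 75). λ = (75 - 72)/(23 - 83) ≡ 3/37 mod 97. 37⁻¹ ≡ 21 (mod 97) since 37·21 = 777 ≡ 1, so λ ≡ 63.
  x = λ² - 83 - 23 = 3969 - 106 ≡ 80; y = λ·(83 - 80) - 72 ≡ 20. → (80, 20)
7Q: (80, 20) + (23, 75). λ = (75 - 20)/(23 - 80) ≡ 55/40 mod 97. 40⁻¹ ≡ 17 (mod 97) since 40·17 = 680 ≡ 1, so λ ≡ 62.
  x = λ² - 80 - 23 = 3844 - 103 ≡ 55; y = λ·(80 - 55) - 20 ≡ 75. → (55, 75)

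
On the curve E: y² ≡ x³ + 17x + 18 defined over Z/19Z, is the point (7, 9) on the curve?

yes

y² = 9² ≡ 5; x³ + 17x + 18 = 480 ≡ 5 (mod 19). 5 = 5.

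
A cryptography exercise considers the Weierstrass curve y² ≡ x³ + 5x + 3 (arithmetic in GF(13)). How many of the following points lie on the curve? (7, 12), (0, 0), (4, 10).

1

(7, 12): 12² ≡ 1, rhs ≡ 4 → off.
(0, 0): 0² ≡ 0, rhs ≡ 3 → off.
(4, 10): 10² ≡ 9, rhs ≡ 9 → on.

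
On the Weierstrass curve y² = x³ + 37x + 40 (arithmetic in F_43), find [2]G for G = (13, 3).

tangent at (13, 3): λ = (3·13² + 37)/(2·3) ≡ 28/6. 6⁻¹ ≡ 36 (mod 43), so λ ≡ 28·36 ≡ 19.
  x = λ² - 13 - 13 = 361 - 26 ≡ 34; y = λ·(13 - 34) - 3 ≡ 28. → (34, 28)

(34, 28)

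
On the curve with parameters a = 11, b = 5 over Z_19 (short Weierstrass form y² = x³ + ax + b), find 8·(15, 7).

Write Q = (15, 7).
Repeated addition: build up to 8Q.
2Q: tangent at (15, 7): λ = (3·15² + 11)/(2·7) ≡ 2/14. 14⁻¹ ≡ 15 (mod 19) since 14·15 = 210 ≡ 1, so λ ≡ 2·15 ≡ 11.
  x = λ² - 15 - 15 = 121 - 30 ≡ 15; y = λ·(15 - 15) - 7 ≡ 12. → (15, 12)
3Q: (15, 12) + (15, 7): same x and y₁ ≡ -y₂, so the sum is ∞.
4Q: ∞ + (15, 7) = (15, 7) (identity).
5Q: tangent at (15, 7): λ = (3·15² + 11)/(2·7) ≡ 2/14. 14⁻¹ ≡ 15 (mod 19), so λ ≡ 2·15 ≡ 11.
  x = λ² - 15 - 15 = 121 - 30 ≡ 15; y = λ·(15 - 15) - 7 ≡ 12. → (15, 12)
6Q: (15, 12) + (15, 7): same x and y₁ ≡ -y₂, so the sum is ∞.
7Q: ∞ + (15, 7) = (15, 7) (identity).
8Q: tangent at (15, 7): λ = (3·15² + 11)/(2·7) ≡ 2/14. 14⁻¹ ≡ 15 (mod 19), so λ ≡ 2·15 ≡ 11.
  x = λ² - 15 - 15 = 121 - 30 ≡ 15; y = λ·(15 - 15) - 7 ≡ 12. → (15, 12)

(15, 12)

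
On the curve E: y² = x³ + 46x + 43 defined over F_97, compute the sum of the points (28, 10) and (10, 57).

(28, 10) + (10, 57). λ = (57 - 10)/(10 - 28) ≡ 47/79 mod 97. 79⁻¹ ≡ 70 (mod 97), so λ ≡ 89.
  x = λ² - 28 - 10 = 7921 - 38 ≡ 26; y = λ·(28 - 26) - 10 ≡ 71. → (26, 71)

(26, 71)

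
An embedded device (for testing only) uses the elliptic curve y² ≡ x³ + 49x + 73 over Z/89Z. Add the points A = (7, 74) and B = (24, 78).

(83, 39)

(7, 74) + (24, 78). λ = (78 - 74)/(24 - 7) ≡ 4/17 mod 89. 17⁻¹ ≡ 21 (mod 89) since 17·21 = 357 ≡ 1, so λ ≡ 84.
  x = λ² - 7 - 24 = 7056 - 31 ≡ 83; y = λ·(7 - 83) - 74 ≡ 39. → (83, 39)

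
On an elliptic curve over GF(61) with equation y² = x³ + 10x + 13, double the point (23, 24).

tangent at (23, 24): λ = (3·23² + 10)/(2·24) ≡ 11/48. 48⁻¹ ≡ 14 (mod 61), so λ ≡ 11·14 ≡ 32.
  x = λ² - 23 - 23 = 1024 - 46 ≡ 2; y = λ·(23 - 2) - 24 ≡ 38. → (2, 38)

(2, 38)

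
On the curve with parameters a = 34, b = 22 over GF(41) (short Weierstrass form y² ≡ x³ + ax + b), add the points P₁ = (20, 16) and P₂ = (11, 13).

(1, 4)

(20, 16) + (11, 13). λ = (13 - 16)/(11 - 20) ≡ 38/32 mod 41. 32⁻¹ ≡ 9 (mod 41), so λ ≡ 14.
  x = λ² - 20 - 11 = 196 - 31 ≡ 1; y = λ·(20 - 1) - 16 ≡ 4. → (1, 4)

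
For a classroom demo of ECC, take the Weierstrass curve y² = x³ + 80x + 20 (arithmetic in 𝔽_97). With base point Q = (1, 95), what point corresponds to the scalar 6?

Repeated addition: build up to 6Q.
2Q: tangent at (1, 95): λ = (3·1² + 80)/(2·95) ≡ 83/93. 93⁻¹ ≡ 24 (mod 97), so λ ≡ 83·24 ≡ 52.
  x = λ² - 1 - 1 = 2704 - 2 ≡ 83; y = λ·(1 - 83) - 95 ≡ 6. → (83, 6)
3Q: (83, 6) + (1, 95). λ = (95 - 6)/(1 - 83) ≡ 89/15 mod 97. 15⁻¹ ≡ 13 (mod 97), so λ ≡ 90.
  x = λ² - 83 - 1 = 8100 - 84 ≡ 62; y = λ·(83 - 62) - 6 ≡ 41. → (62, 41)
4Q: (62, 41) + (1, 95). λ = (95 - 41)/(1 - 62) ≡ 54/36 mod 97. 36⁻¹ ≡ 62 (mod 97), so λ ≡ 50.
  x = λ² - 62 - 1 = 2500 - 63 ≡ 12; y = λ·(62 - 12) - 41 ≡ 34. → (12, 34)
5Q: (12, 34) + (1, 95). λ = (95 - 34)/(1 - 12) ≡ 61/86 mod 97. 86⁻¹ ≡ 44 (mod 97), so λ ≡ 65.
  x = λ² - 12 - 1 = 4225 - 13 ≡ 41; y = λ·(12 - 41) - 34 ≡ 21. → (41, 21)
6Q: (41, 21) + (1, 95). λ = (95 - 21)/(1 - 41) ≡ 74/57 mod 97. 57⁻¹ ≡ 80 (mod 97) since 57·80 = 4560 ≡ 1, so λ ≡ 3.
  x = λ² - 41 - 1 = 9 - 42 ≡ 64; y = λ·(41 - 64) - 21 ≡ 7. → (64, 7)

(64, 7)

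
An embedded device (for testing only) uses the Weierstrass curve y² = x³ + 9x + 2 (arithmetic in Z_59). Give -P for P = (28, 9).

(28, 50)

-(28, 9) = (28, -9 mod 59) = (28, 50).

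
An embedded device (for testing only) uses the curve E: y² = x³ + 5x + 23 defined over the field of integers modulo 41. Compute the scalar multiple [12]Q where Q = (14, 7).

(0, 8)

Double-and-add on 12 = (1100)₂. Start with Q = (14, 7) for the leading 1-bit.
double: tangent at (14, 7): λ = (3·14² + 5)/(2·7) ≡ 19/14. 14⁻¹ ≡ 3 (mod 41), so λ ≡ 19·3 ≡ 16.
  x = λ² - 14 - 14 = 256 - 28 ≡ 23; y = λ·(14 - 23) - 7 ≡ 13. → (23, 13)
add Q: (23, 13) + (14, 7). λ = (7 - 13)/(14 - 23) ≡ 35/32 mod 41. 32⁻¹ ≡ 9 (mod 41), so λ ≡ 28.
  x = λ² - 23 - 14 = 784 - 37 ≡ 9; y = λ·(23 - 9) - 13 ≡ 10. → (9, 10)
double: tangent at (9, 10): λ = (3·9² + 5)/(2·10) ≡ 2/20. 20⁻¹ ≡ 39 (mod 41) since 20·39 = 780 ≡ 1, so λ ≡ 2·39 ≡ 37.
  x = λ² - 9 - 9 = 1369 - 18 ≡ 39; y = λ·(9 - 39) - 10 ≡ 28. → (39, 28)
double: tangent at (39, 28): λ = (3·39² + 5)/(2·28) ≡ 17/15. 15⁻¹ ≡ 11 (mod 41) since 15·11 = 165 ≡ 1, so λ ≡ 17·11 ≡ 23.
  x = λ² - 39 - 39 = 529 - 78 ≡ 0; y = λ·(39 - 0) - 28 ≡ 8. → (0, 8)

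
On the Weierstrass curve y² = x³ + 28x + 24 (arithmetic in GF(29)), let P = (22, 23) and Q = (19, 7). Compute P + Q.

(22, 23) + (19, 7). λ = (7 - 23)/(19 - 22) ≡ 13/26 mod 29. 26⁻¹ ≡ 19 (mod 29), so λ ≡ 15.
  x = λ² - 22 - 19 = 225 - 41 ≡ 10; y = λ·(22 - 10) - 23 ≡ 12. → (10, 12)

(10, 12)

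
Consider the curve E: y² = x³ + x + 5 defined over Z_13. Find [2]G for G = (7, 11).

(3, 10)

tangent at (7, 11): λ = (3·7² + 1)/(2·11) ≡ 5/9. 9⁻¹ ≡ 3 (mod 13), so λ ≡ 5·3 ≡ 2.
  x = λ² - 7 - 7 = 4 - 14 ≡ 3; y = λ·(7 - 3) - 11 ≡ 10. → (3, 10)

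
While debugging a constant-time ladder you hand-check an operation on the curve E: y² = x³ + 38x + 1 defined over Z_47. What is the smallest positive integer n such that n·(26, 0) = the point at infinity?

2P: (26, 0) + (26, 0): same x and y₁ ≡ -y₂, so the sum is the point at infinity.
2P = the point at infinity, so the order is 2.

2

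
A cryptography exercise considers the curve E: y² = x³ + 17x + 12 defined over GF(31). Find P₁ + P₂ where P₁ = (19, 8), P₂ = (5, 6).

(26, 22)

(19, 8) + (5, 6). λ = (6 - 8)/(5 - 19) ≡ 29/17 mod 31. 17⁻¹ ≡ 11 (mod 31) since 17·11 = 187 ≡ 1, so λ ≡ 9.
  x = λ² - 19 - 5 = 81 - 24 ≡ 26; y = λ·(19 - 26) - 8 ≡ 22. → (26, 22)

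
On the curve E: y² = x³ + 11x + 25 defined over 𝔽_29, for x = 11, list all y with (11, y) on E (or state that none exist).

x³ + 11x + 25 = 1477 ≡ 27 (mod 29).
27 is a non-residue mod 29; no y exists.

none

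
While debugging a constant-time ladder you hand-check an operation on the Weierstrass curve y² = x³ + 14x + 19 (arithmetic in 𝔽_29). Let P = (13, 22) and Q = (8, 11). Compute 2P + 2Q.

First 2P:
Repeated addition: build up to 2P.
2P: tangent at (13, 22): λ = (3·13² + 14)/(2·22) ≡ 28/15. 15⁻¹ ≡ 2 (mod 29), so λ ≡ 28·2 ≡ 27.
  x = λ² - 13 - 13 = 729 - 26 ≡ 7; y = λ·(13 - 7) - 22 ≡ 24. → (7, 24)
2P = (7, 24).
Next 2Q:
Repeated addition: build up to 2Q.
2Q: tangent at (8, 11): λ = (3·8² + 14)/(2·11) ≡ 3/22. 22⁻¹ ≡ 4 (mod 29), so λ ≡ 3·4 ≡ 12.
  x = λ² - 8 - 8 = 144 - 16 ≡ 12; y = λ·(8 - 12) - 11 ≡ 28. → (12, 28)
2Q = (12, 28).
Finally 2P + 2Q:
(7, 24) + (12, 28). λ = (28 - 24)/(12 - 7) ≡ 4/5 mod 29. 5⁻¹ ≡ 6 (mod 29) since 5·6 = 30 ≡ 1, so λ ≡ 24.
  x = λ² - 7 - 12 = 576 - 19 ≡ 6; y = λ·(7 - 6) - 24 ≡ 0. → (6, 0)

(6, 0)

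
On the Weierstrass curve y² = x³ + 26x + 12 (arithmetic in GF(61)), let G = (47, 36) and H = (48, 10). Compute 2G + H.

First 2G:
Repeated addition: build up to 2G.
2G: tangent at (47, 36): λ = (3·47² + 26)/(2·36) ≡ 4/11. 11⁻¹ ≡ 50 (mod 61) since 11·50 = 550 ≡ 1, so λ ≡ 4·50 ≡ 17.
  x = λ² - 47 - 47 = 289 - 94 ≡ 12; y = λ·(47 - 12) - 36 ≡ 10. → (12, 10)
2G = (12, 10).
Finally 2G + H:
(12, 10) + (48, 10). λ = (10 - 10)/(48 - 12) ≡ 0/36 mod 61. 36⁻¹ ≡ 39 (mod 61), so λ ≡ 0.
  x = λ² - 12 - 48 = 0 - 60 ≡ 1; y = λ·(12 - 1) - 10 ≡ 51. → (1, 51)

(1, 51)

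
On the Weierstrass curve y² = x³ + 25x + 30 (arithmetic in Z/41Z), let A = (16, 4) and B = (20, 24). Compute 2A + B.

(16, 37)

First 2A:
Repeated addition: build up to 2A.
2A: tangent at (16, 4): λ = (3·16² + 25)/(2·4) ≡ 14/8. 8⁻¹ ≡ 36 (mod 41) since 8·36 = 288 ≡ 1, so λ ≡ 14·36 ≡ 12.
  x = λ² - 16 - 16 = 144 - 32 ≡ 30; y = λ·(16 - 30) - 4 ≡ 33. → (30, 33)
2A = (30, 33).
Finally 2A + B:
(30, 33) + (20, 24). λ = (24 - 33)/(20 - 30) ≡ 32/31 mod 41. 31⁻¹ ≡ 4 (mod 41) since 31·4 = 124 ≡ 1, so λ ≡ 5.
  x = λ² - 30 - 20 = 25 - 50 ≡ 16; y = λ·(30 - 16) - 33 ≡ 37. → (16, 37)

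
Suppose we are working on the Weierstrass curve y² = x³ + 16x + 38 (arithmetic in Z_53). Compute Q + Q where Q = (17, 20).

tangent at (17, 20): λ = (3·17² + 16)/(2·20) ≡ 35/40. 40⁻¹ ≡ 4 (mod 53), so λ ≡ 35·4 ≡ 34.
  x = λ² - 17 - 17 = 1156 - 34 ≡ 9; y = λ·(17 - 9) - 20 ≡ 40. → (9, 40)

(9, 40)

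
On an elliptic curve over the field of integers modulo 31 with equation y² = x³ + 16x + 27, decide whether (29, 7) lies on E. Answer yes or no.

y² = 7² ≡ 18; x³ + 16x + 27 = 24880 ≡ 18 (mod 31). 18 = 18.

yes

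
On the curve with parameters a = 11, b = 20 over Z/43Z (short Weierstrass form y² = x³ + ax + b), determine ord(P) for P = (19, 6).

2P: tangent at (19, 6): λ = (3·19² + 11)/(2·6) ≡ 19/12. 12⁻¹ ≡ 18 (mod 43) since 12·18 = 216 ≡ 1, so λ ≡ 19·18 ≡ 41.
  x = λ² - 19 - 19 = 1681 - 38 ≡ 9; y = λ·(19 - 9) - 6 ≡ 17. → (9, 17)
3P: (9, 17) + (19, 6). λ = (6 - 17)/(19 - 9) ≡ 32/10 mod 43. 10⁻¹ ≡ 13 (mod 43), so λ ≡ 29.
  x = λ² - 9 - 19 = 841 - 28 ≡ 39; y = λ·(9 - 39) - 17 ≡ 16. → (39, 16)
4P: (39, 16) + (19, 6). λ = (6 - 16)/(19 - 39) ≡ 33/23 mod 43. 23⁻¹ ≡ 15 (mod 43), so λ ≡ 22.
  x = λ² - 39 - 19 = 484 - 58 ≡ 39; y = λ·(39 - 39) - 16 ≡ 27. → (39, 27)
5P: (39, 27) + (19, 6). λ = (6 - 27)/(19 - 39) ≡ 22/23 mod 43. 23⁻¹ ≡ 15 (mod 43), so λ ≡ 29.
  x = λ² - 39 - 19 = 841 - 58 ≡ 9; y = λ·(39 - 9) - 27 ≡ 26. → (9, 26)
6P: (9, 26) + (19, 6). λ = (6 - 26)/(19 - 9) ≡ 23/10 mod 43. 10⁻¹ ≡ 13 (mod 43), so λ ≡ 41.
  x = λ² - 9 - 19 = 1681 - 28 ≡ 19; y = λ·(9 - 19) - 26 ≡ 37. → (19, 37)
7P: (19, 37) + (19, 6): same x and y₁ ≡ -y₂, so the sum is O.
7P = O, so the order is 7.

7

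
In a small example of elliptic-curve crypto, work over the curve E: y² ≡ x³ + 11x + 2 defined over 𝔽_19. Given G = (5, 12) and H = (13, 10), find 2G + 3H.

(18, 16)

First 2G:
Repeated addition: build up to 2G.
2G: tangent at (5, 12): λ = (3·5² + 11)/(2·12) ≡ 10/5. 5⁻¹ ≡ 4 (mod 19), so λ ≡ 10·4 ≡ 2.
  x = λ² - 5 - 5 = 4 - 10 ≡ 13; y = λ·(5 - 13) - 12 ≡ 10. → (13, 10)
2G = (13, 10).
Next 3H:
Repeated addition: build up to 3H.
2H: tangent at (13, 10): λ = (3·13² + 11)/(2·10) ≡ 5/1. 1⁻¹ ≡ 1 (mod 19) since 1·1 = 1 ≡ 1, so λ ≡ 5·1 ≡ 5.
  x = λ² - 13 - 13 = 25 - 26 ≡ 18; y = λ·(13 - 18) - 10 ≡ 3. → (18, 3)
3H: (18, 3) + (13, 10). λ = (10 - 3)/(13 - 18) ≡ 7/14 mod 19. 14⁻¹ ≡ 15 (mod 19), so λ ≡ 10.
  x = λ² - 18 - 13 = 100 - 31 ≡ 12; y = λ·(18 - 12) - 3 ≡ 0. → (12, 0)
3H = (12, 0).
Finally 2G + 3H:
(13, 10) + (12, 0). λ = (0 - 10)/(12 - 13) ≡ 9/18 mod 19. 18⁻¹ ≡ 18 (mod 19), so λ ≡ 10.
  x = λ² - 13 - 12 = 100 - 25 ≡ 18; y = λ·(13 - 18) - 10 ≡ 16. → (18, 16)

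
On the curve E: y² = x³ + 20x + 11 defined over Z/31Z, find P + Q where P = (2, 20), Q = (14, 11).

(2, 11)

(2, 20) + (14, 11). λ = (11 - 20)/(14 - 2) ≡ 22/12 mod 31. 12⁻¹ ≡ 13 (mod 31), so λ ≡ 7.
  x = λ² - 2 - 14 = 49 - 16 ≡ 2; y = λ·(2 - 2) - 20 ≡ 11. → (2, 11)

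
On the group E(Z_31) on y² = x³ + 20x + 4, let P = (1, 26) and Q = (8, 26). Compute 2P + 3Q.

First 2P:
Repeated addition: build up to 2P.
2P: tangent at (1, 26): λ = (3·1² + 20)/(2·26) ≡ 23/21. 21⁻¹ ≡ 3 (mod 31), so λ ≡ 23·3 ≡ 7.
  x = λ² - 1 - 1 = 49 - 2 ≡ 16; y = λ·(1 - 16) - 26 ≡ 24. → (16, 24)
2P = (16, 24).
Next 3Q:
Repeated addition: build up to 3Q.
2Q: tangent at (8, 26): λ = (3·8² + 20)/(2·26) ≡ 26/21. 21⁻¹ ≡ 3 (mod 31), so λ ≡ 26·3 ≡ 16.
  x = λ² - 8 - 8 = 256 - 16 ≡ 23; y = λ·(8 - 23) - 26 ≡ 13. → (23, 13)
3Q: (23, 13) + (8, 26). λ = (26 - 13)/(8 - 23) ≡ 13/16 mod 31. 16⁻¹ ≡ 2 (mod 31) since 16·2 = 32 ≡ 1, so λ ≡ 26.
  x = λ² - 23 - 8 = 676 - 31 ≡ 25; y = λ·(23 - 25) - 13 ≡ 28. → (25, 28)
3Q = (25, 28).
Finally 2P + 3Q:
(16, 24) + (25, 28). λ = (28 - 24)/(25 - 16) ≡ 4/9 mod 31. 9⁻¹ ≡ 7 (mod 31), so λ ≡ 28.
  x = λ² - 16 - 25 = 784 - 41 ≡ 30; y = λ·(16 - 30) - 24 ≡ 18. → (30, 18)

(30, 18)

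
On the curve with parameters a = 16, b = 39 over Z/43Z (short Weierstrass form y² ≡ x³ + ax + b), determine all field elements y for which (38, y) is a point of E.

7, 36

x³ + 16x + 39 = 55519 ≡ 6 (mod 43).
Square roots of 6 mod 43: 7 and 36 (since 7² = 49 ≡ 6).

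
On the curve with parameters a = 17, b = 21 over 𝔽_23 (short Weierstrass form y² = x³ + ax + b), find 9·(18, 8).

(5, 22)

Write Q = (18, 8).
Repeated addition: build up to 9Q.
2Q: tangent at (18, 8): λ = (3·18² + 17)/(2·8) ≡ 0/16. 16⁻¹ ≡ 13 (mod 23), so λ ≡ 0·13 ≡ 0.
  x = λ² - 18 - 18 = 0 - 36 ≡ 10; y = λ·(18 - 10) - 8 ≡ 15. → (10, 15)
3Q: (10, 15) + (18, 8). λ = (8 - 15)/(18 - 10) ≡ 16/8 mod 23. 8⁻¹ ≡ 3 (mod 23), so λ ≡ 2.
  x = λ² - 10 - 18 = 4 - 28 ≡ 22; y = λ·(10 - 22) - 15 ≡ 7. → (22, 7)
4Q: (22, 7) + (18, 8). λ = (8 - 7)/(18 - 22) ≡ 1/19 mod 23. 19⁻¹ ≡ 17 (mod 23), so λ ≡ 17.
  x = λ² - 22 - 18 = 289 - 40 ≡ 19; y = λ·(22 - 19) - 7 ≡ 21. → (19, 21)
5Q: (19, 21) + (18, 8). λ = (8 - 21)/(18 - 19) ≡ 10/22 mod 23. 22⁻¹ ≡ 22 (mod 23) since 22·22 = 484 ≡ 1, so λ ≡ 13.
  x = λ² - 19 - 18 = 169 - 37 ≡ 17; y = λ·(19 - 17) - 21 ≡ 5. → (17, 5)
6Q: (17, 5) + (18, 8). λ = (8 - 5)/(18 - 17) ≡ 3/1 mod 23. 1⁻¹ ≡ 1 (mod 23), so λ ≡ 3.
  x = λ² - 17 - 18 = 9 - 35 ≡ 20; y = λ·(17 - 20) - 5 ≡ 9. → (20, 9)
7Q: (20, 9) + (18, 8). λ = (8 - 9)/(18 - 20) ≡ 22/21 mod 23. 21⁻¹ ≡ 11 (mod 23) since 21·11 = 231 ≡ 1, so λ ≡ 12.
  x = λ² - 20 - 18 = 144 - 38 ≡ 14; y = λ·(20 - 14) - 9 ≡ 17. → (14, 17)
8Q: (14, 17) + (18, 8). λ = (8 - 17)/(18 - 14) ≡ 14/4 mod 23. 4⁻¹ ≡ 6 (mod 23), so λ ≡ 15.
  x = λ² - 14 - 18 = 225 - 32 ≡ 9; y = λ·(14 - 9) - 17 ≡ 12. → (9, 12)
9Q: (9, 12) + (18, 8). λ = (8 - 12)/(18 - 9) ≡ 19/9 mod 23. 9⁻¹ ≡ 18 (mod 23) since 9·18 = 162 ≡ 1, so λ ≡ 20.
  x = λ² - 9 - 18 = 400 - 27 ≡ 5; y = λ·(9 - 5) - 12 ≡ 22. → (5, 22)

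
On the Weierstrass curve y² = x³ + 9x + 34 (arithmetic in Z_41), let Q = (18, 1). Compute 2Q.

(38, 29)

tangent at (18, 1): λ = (3·18² + 9)/(2·1) ≡ 38/2. 2⁻¹ ≡ 21 (mod 41), so λ ≡ 38·21 ≡ 19.
  x = λ² - 18 - 18 = 361 - 36 ≡ 38; y = λ·(18 - 38) - 1 ≡ 29. → (38, 29)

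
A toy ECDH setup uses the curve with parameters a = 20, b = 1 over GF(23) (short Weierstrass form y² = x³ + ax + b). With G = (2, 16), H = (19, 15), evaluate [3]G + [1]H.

(8, 11)

First 3G:
Repeated addition: build up to 3G.
2G: tangent at (2, 16): λ = (3·2² + 20)/(2·16) ≡ 9/9. 9⁻¹ ≡ 18 (mod 23), so λ ≡ 9·18 ≡ 1.
  x = λ² - 2 - 2 = 1 - 4 ≡ 20; y = λ·(2 - 20) - 16 ≡ 12. → (20, 12)
3G: (20, 12) + (2, 16). λ = (16 - 12)/(2 - 20) ≡ 4/5 mod 23. 5⁻¹ ≡ 14 (mod 23), so λ ≡ 10.
  x = λ² - 20 - 2 = 100 - 22 ≡ 9; y = λ·(20 - 9) - 12 ≡ 6. → (9, 6)
3G = (9, 6).
Finally 3G + H:
(9, 6) + (19, 15). λ = (15 - 6)/(19 - 9) ≡ 9/10 mod 23. 10⁻¹ ≡ 7 (mod 23) since 10·7 = 70 ≡ 1, so λ ≡ 17.
  x = λ² - 9 - 19 = 289 - 28 ≡ 8; y = λ·(9 - 8) - 6 ≡ 11. → (8, 11)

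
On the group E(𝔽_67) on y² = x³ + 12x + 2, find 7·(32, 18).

Write Q = (32, 18).
Double-and-add on 7 = (111)₂. Start with Q = (32, 18) for the leading 1-bit.
double: tangent at (32, 18): λ = (3·32² + 12)/(2·18) ≡ 2/36. 36⁻¹ ≡ 54 (mod 67), so λ ≡ 2·54 ≡ 41.
  x = λ² - 32 - 32 = 1681 - 64 ≡ 9; y = λ·(32 - 9) - 18 ≡ 54. → (9, 54)
add Q: (9, 54) + (32, 18). λ = (18 - 54)/(32 - 9) ≡ 31/23 mod 67. 23⁻¹ ≡ 35 (mod 67) since 23·35 = 805 ≡ 1, so λ ≡ 13.
  x = λ² - 9 - 32 = 169 - 41 ≡ 61; y = λ·(9 - 61) - 54 ≡ 7. → (61, 7)
double: tangent at (61, 7): λ = (3·61² + 12)/(2·7) ≡ 53/14. 14⁻¹ ≡ 24 (mod 67), so λ ≡ 53·24 ≡ 66.
  x = λ² - 61 - 61 = 4356 - 122 ≡ 13; y = λ·(61 - 13) - 7 ≡ 12. → (13, 12)
add Q: (13, 12) + (32, 18). λ = (18 - 12)/(32 - 13) ≡ 6/19 mod 67. 19⁻¹ ≡ 60 (mod 67) since 19·60 = 1140 ≡ 1, so λ ≡ 25.
  x = λ² - 13 - 32 = 625 - 45 ≡ 44; y = λ·(13 - 44) - 12 ≡ 17. → (44, 17)

(44, 17)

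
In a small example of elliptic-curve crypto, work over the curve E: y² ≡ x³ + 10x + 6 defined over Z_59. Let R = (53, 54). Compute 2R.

(12, 5)

tangent at (53, 54): λ = (3·53² + 10)/(2·54) ≡ 0/49. 49⁻¹ ≡ 53 (mod 59) since 49·53 = 2597 ≡ 1, so λ ≡ 0·53 ≡ 0.
  x = λ² - 53 - 53 = 0 - 106 ≡ 12; y = λ·(53 - 12) - 54 ≡ 5. → (12, 5)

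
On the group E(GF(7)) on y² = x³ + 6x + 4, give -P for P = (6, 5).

-(6, 5) = (6, -5 mod 7) = (6, 2).

(6, 2)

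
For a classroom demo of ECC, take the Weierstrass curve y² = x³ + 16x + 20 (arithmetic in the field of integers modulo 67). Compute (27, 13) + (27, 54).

O

The two points share x = 27 and their y-coordinates satisfy 13 + 54 ≡ 0 (mod 67), so they are inverses. Their sum is 𝒪.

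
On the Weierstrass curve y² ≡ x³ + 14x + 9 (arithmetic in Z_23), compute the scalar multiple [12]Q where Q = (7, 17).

Double-and-add on 12 = (1100)₂. Start with Q = (7, 17) for the leading 1-bit.
double: tangent at (7, 17): λ = (3·7² + 14)/(2·17) ≡ 0/11. 11⁻¹ ≡ 21 (mod 23), so λ ≡ 0·21 ≡ 0.
  x = λ² - 7 - 7 = 0 - 14 ≡ 9; y = λ·(7 - 9) - 17 ≡ 6. → (9, 6)
add Q: (9, 6) + (7, 17). λ = (17 - 6)/(7 - 9) ≡ 11/21 mod 23. 21⁻¹ ≡ 11 (mod 23) since 21·11 = 231 ≡ 1, so λ ≡ 6.
  x = λ² - 9 - 7 = 36 - 16 ≡ 20; y = λ·(9 - 20) - 6 ≡ 20. → (20, 20)
double: tangent at (20, 20): λ = (3·20² + 14)/(2·20) ≡ 18/17. 17⁻¹ ≡ 19 (mod 23), so λ ≡ 18·19 ≡ 20.
  x = λ² - 20 - 20 = 400 - 40 ≡ 15; y = λ·(20 - 15) - 20 ≡ 11. → (15, 11)
double: tangent at (15, 11): λ = (3·15² + 14)/(2·11) ≡ 22/22. 22⁻¹ ≡ 22 (mod 23) since 22·22 = 484 ≡ 1, so λ ≡ 22·22 ≡ 1.
  x = λ² - 15 - 15 = 1 - 30 ≡ 17; y = λ·(15 - 17) - 11 ≡ 10. → (17, 10)

(17, 10)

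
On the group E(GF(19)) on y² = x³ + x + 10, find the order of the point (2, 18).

2P: tangent at (2, 18): λ = (3·2² + 1)/(2·18) ≡ 13/17. 17⁻¹ ≡ 9 (mod 19) since 17·9 = 153 ≡ 1, so λ ≡ 13·9 ≡ 3.
  x = λ² - 2 - 2 = 9 - 4 ≡ 5; y = λ·(2 - 5) - 18 ≡ 11. → (5, 11)
3P: (5, 11) + (2, 18). λ = (18 - 11)/(2 - 5) ≡ 7/16 mod 19. 16⁻¹ ≡ 6 (mod 19), so λ ≡ 4.
  x = λ² - 5 - 2 = 16 - 7 ≡ 9; y = λ·(5 - 9) - 11 ≡ 11. → (9, 11)
4P: (9, 11) + (2, 18). λ = (18 - 11)/(2 - 9) ≡ 7/12 mod 19. 12⁻¹ ≡ 8 (mod 19), so λ ≡ 18.
  x = λ² - 9 - 2 = 324 - 11 ≡ 9; y = λ·(9 - 9) - 11 ≡ 8. → (9, 8)
5P: (9, 8) + (2, 18). λ = (18 - 8)/(2 - 9) ≡ 10/12 mod 19. 12⁻¹ ≡ 8 (mod 19), so λ ≡ 4.
  x = λ² - 9 - 2 = 16 - 11 ≡ 5; y = λ·(9 - 5) - 8 ≡ 8. → (5, 8)
6P: (5, 8) + (2, 18). λ = (18 - 8)/(2 - 5) ≡ 10/16 mod 19. 16⁻¹ ≡ 6 (mod 19), so λ ≡ 3.
  x = λ² - 5 - 2 = 9 - 7 ≡ 2; y = λ·(5 - 2) - 8 ≡ 1. → (2, 1)
7P: (2, 1) + (2, 18): same x and y₁ ≡ -y₂, so the sum is 𝒪.
7P = 𝒪, so the order is 7.

7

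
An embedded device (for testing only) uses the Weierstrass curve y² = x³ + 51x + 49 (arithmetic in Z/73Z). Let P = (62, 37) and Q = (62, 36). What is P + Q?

O

The two points share x = 62 and their y-coordinates satisfy 37 + 36 ≡ 0 (mod 73), so they are inverses. Their sum is O.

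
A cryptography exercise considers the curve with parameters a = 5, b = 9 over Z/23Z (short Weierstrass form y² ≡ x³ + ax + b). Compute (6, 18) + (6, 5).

The two points share x = 6 and their y-coordinates satisfy 18 + 5 ≡ 0 (mod 23), so they are inverses. Their sum is ∞.

O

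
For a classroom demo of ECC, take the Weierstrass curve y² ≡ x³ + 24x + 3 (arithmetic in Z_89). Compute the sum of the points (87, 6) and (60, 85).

(87, 6) + (60, 85). λ = (85 - 6)/(60 - 87) ≡ 79/62 mod 89. 62⁻¹ ≡ 56 (mod 89), so λ ≡ 63.
  x = λ² - 87 - 60 = 3969 - 147 ≡ 84; y = λ·(87 - 84) - 6 ≡ 5. → (84, 5)

(84, 5)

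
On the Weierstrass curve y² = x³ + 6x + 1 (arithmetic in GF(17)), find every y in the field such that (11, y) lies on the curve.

2, 15

x³ + 6x + 1 = 1398 ≡ 4 (mod 17).
Square roots of 4 mod 17: 2 and 15 (since 2² = 4 ≡ 4).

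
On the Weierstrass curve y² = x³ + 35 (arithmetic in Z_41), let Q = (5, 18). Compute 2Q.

tangent at (5, 18): λ = (3·5² + 0)/(2·18) ≡ 34/36. 36⁻¹ ≡ 8 (mod 41) since 36·8 = 288 ≡ 1, so λ ≡ 34·8 ≡ 26.
  x = λ² - 5 - 5 = 676 - 10 ≡ 10; y = λ·(5 - 10) - 18 ≡ 16. → (10, 16)

(10, 16)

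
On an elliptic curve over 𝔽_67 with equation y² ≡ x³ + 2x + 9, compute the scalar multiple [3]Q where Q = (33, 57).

(51, 13)

Repeated addition: build up to 3Q.
2Q: tangent at (33, 57): λ = (3·33² + 2)/(2·57) ≡ 53/47. 47⁻¹ ≡ 10 (mod 67), so λ ≡ 53·10 ≡ 61.
  x = λ² - 33 - 33 = 3721 - 66 ≡ 37; y = λ·(33 - 37) - 57 ≡ 34. → (37, 34)
3Q: (37, 34) + (33, 57). λ = (57 - 34)/(33 - 37) ≡ 23/63 mod 67. 63⁻¹ ≡ 50 (mod 67) since 63·50 = 3150 ≡ 1, so λ ≡ 11.
  x = λ² - 37 - 33 = 121 - 70 ≡ 51; y = λ·(37 - 51) - 34 ≡ 13. → (51, 13)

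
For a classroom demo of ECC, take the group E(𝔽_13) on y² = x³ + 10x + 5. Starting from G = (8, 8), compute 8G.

Repeated addition: build up to 8G.
2G: tangent at (8, 8): λ = (3·8² + 10)/(2·8) ≡ 7/3. 3⁻¹ ≡ 9 (mod 13), so λ ≡ 7·9 ≡ 11.
  x = λ² - 8 - 8 = 121 - 16 ≡ 1; y = λ·(8 - 1) - 8 ≡ 4. → (1, 4)
3G: (1, 4) + (8, 8). λ = (8 - 4)/(8 - 1) ≡ 4/7 mod 13. 7⁻¹ ≡ 2 (mod 13), so λ ≡ 8.
  x = λ² - 1 - 8 = 64 - 9 ≡ 3; y = λ·(1 - 3) - 4 ≡ 6. → (3, 6)
4G: (3, 6) + (8, 8). λ = (8 - 6)/(8 - 3) ≡ 2/5 mod 13. 5⁻¹ ≡ 8 (mod 13), so λ ≡ 3.
  x = λ² - 3 - 8 = 9 - 11 ≡ 11; y = λ·(3 - 11) - 6 ≡ 9. → (11, 9)
5G: (11, 9) + (8, 8). λ = (8 - 9)/(8 - 11) ≡ 12/10 mod 13. 10⁻¹ ≡ 4 (mod 13), so λ ≡ 9.
  x = λ² - 11 - 8 = 81 - 19 ≡ 10; y = λ·(11 - 10) - 9 ≡ 0. → (10, 0)
6G: (10, 0) + (8, 8). λ = (8 - 0)/(8 - 10) ≡ 8/11 mod 13. 11⁻¹ ≡ 6 (mod 13) since 11·6 = 66 ≡ 1, so λ ≡ 9.
  x = λ² - 10 - 8 = 81 - 18 ≡ 11; y = λ·(10 - 11) - 0 ≡ 4. → (11, 4)
7G: (11, 4) + (8, 8). λ = (8 - 4)/(8 - 11) ≡ 4/10 mod 13. 10⁻¹ ≡ 4 (mod 13) since 10·4 = 40 ≡ 1, so λ ≡ 3.
  x = λ² - 11 - 8 = 9 - 19 ≡ 3; y = λ·(11 - 3) - 4 ≡ 7. → (3, 7)
8G: (3, 7) + (8, 8). λ = (8 - 7)/(8 - 3) ≡ 1/5 mod 13. 5⁻¹ ≡ 8 (mod 13) since 5·8 = 40 ≡ 1, so λ ≡ 8.
  x = λ² - 3 - 8 = 64 - 11 ≡ 1; y = λ·(3 - 1) - 7 ≡ 9. → (1, 9)

(1, 9)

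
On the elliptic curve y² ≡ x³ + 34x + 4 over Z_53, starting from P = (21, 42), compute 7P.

Repeated addition: build up to 7P.
2P: tangent at (21, 42): λ = (3·21² + 34)/(2·42) ≡ 32/31. 31⁻¹ ≡ 12 (mod 53) since 31·12 = 372 ≡ 1, so λ ≡ 32·12 ≡ 13.
  x = λ² - 21 - 21 = 169 - 42 ≡ 21; y = λ·(21 - 21) - 42 ≡ 11. → (21, 11)
3P: (21, 11) + (21, 42): same x and y₁ ≡ -y₂, so the sum is O.
4P: O + (21, 42) = (21, 42) (identity).
5P: tangent at (21, 42): λ = (3·21² + 34)/(2·42) ≡ 32/31. 31⁻¹ ≡ 12 (mod 53) since 31·12 = 372 ≡ 1, so λ ≡ 32·12 ≡ 13.
  x = λ² - 21 - 21 = 169 - 42 ≡ 21; y = λ·(21 - 21) - 42 ≡ 11. → (21, 11)
6P: (21, 11) + (21, 42): same x and y₁ ≡ -y₂, so the sum is O.
7P: O + (21, 42) = (21, 42) (identity).

(21, 42)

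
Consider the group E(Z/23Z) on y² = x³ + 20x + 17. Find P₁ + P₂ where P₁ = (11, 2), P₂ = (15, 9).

(11, 2) + (15, 9). λ = (9 - 2)/(15 - 11) ≡ 7/4 mod 23. 4⁻¹ ≡ 6 (mod 23), so λ ≡ 19.
  x = λ² - 11 - 15 = 361 - 26 ≡ 13; y = λ·(11 - 13) - 2 ≡ 6. → (13, 6)

(13, 6)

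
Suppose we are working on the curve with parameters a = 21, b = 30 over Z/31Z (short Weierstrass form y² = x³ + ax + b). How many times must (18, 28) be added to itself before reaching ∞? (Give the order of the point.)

2P: tangent at (18, 28): λ = (3·18² + 21)/(2·28) ≡ 1/25. 25⁻¹ ≡ 5 (mod 31) since 25·5 = 125 ≡ 1, so λ ≡ 1·5 ≡ 5.
  x = λ² - 18 - 18 = 25 - 36 ≡ 20; y = λ·(18 - 20) - 28 ≡ 24. → (20, 24)
3P: (20, 24) + (18, 28). λ = (28 - 24)/(18 - 20) ≡ 4/29 mod 31. 29⁻¹ ≡ 15 (mod 31) since 29·15 = 435 ≡ 1, so λ ≡ 29.
  x = λ² - 20 - 18 = 841 - 38 ≡ 28; y = λ·(20 - 28) - 24 ≡ 23. → (28, 23)
4P: (28, 23) + (18, 28). λ = (28 - 23)/(18 - 28) ≡ 5/21 mod 31. 21⁻¹ ≡ 3 (mod 31), so λ ≡ 15.
  x = λ² - 28 - 18 = 225 - 46 ≡ 24; y = λ·(28 - 24) - 23 ≡ 6. → (24, 6)
5P: (24, 6) + (18, 28). λ = (28 - 6)/(18 - 24) ≡ 22/25 mod 31. 25⁻¹ ≡ 5 (mod 31), so λ ≡ 17.
  x = λ² - 24 - 18 = 289 - 42 ≡ 30; y = λ·(24 - 30) - 6 ≡ 16. → (30, 16)
6P: (30, 16) + (18, 28). λ = (28 - 16)/(18 - 30) ≡ 12/19 mod 31. 19⁻¹ ≡ 18 (mod 31), so λ ≡ 30.
  x = λ² - 30 - 18 = 900 - 48 ≡ 15; y = λ·(30 - 15) - 16 ≡ 0. → (15, 0)
7P: (15, 0) + (18, 28). λ = (28 - 0)/(18 - 15) ≡ 28/3 mod 31. 3⁻¹ ≡ 21 (mod 31), so λ ≡ 30.
  x = λ² - 15 - 18 = 900 - 33 ≡ 30; y = λ·(15 - 30) - 0 ≡ 15. → (30, 15)
8P: (30, 15) + (18, 28). λ = (28 - 15)/(18 - 30) ≡ 13/19 mod 31. 19⁻¹ ≡ 18 (mod 31), so λ ≡ 17.
  x = λ² - 30 - 18 = 289 - 48 ≡ 24; y = λ·(30 - 24) - 15 ≡ 25. → (24, 25)
9P: (24, 25) + (18, 28). λ = (28 - 25)/(18 - 24) ≡ 3/25 mod 31. 25⁻¹ ≡ 5 (mod 31), so λ ≡ 15.
  x = λ² - 24 - 18 = 225 - 42 ≡ 28; y = λ·(24 - 28) - 25 ≡ 8. → (28, 8)
10P: (28, 8) + (18, 28). λ = (28 - 8)/(18 - 28) ≡ 20/21 mod 31. 21⁻¹ ≡ 3 (mod 31) since 21·3 = 63 ≡ 1, so λ ≡ 29.
  x = λ² - 28 - 18 = 841 - 46 ≡ 20; y = λ·(28 - 20) - 8 ≡ 7. → (20, 7)
11P: (20, 7) + (18, 28). λ = (28 - 7)/(18 - 20) ≡ 21/29 mod 31. 29⁻¹ ≡ 15 (mod 31), so λ ≡ 5.
  x = λ² - 20 - 18 = 25 - 38 ≡ 18; y = λ·(20 - 18) - 7 ≡ 3. → (18, 3)
12P: (18, 3) + (18, 28): same x and y₁ ≡ -y₂, so the sum is ∞.
12P = ∞, so the order is 12.

12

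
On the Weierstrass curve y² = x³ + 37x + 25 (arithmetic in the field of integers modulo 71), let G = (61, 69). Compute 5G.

(45, 36)

Repeated addition: build up to 5G.
2G: tangent at (61, 69): λ = (3·61² + 37)/(2·69) ≡ 53/67. 67⁻¹ ≡ 53 (mod 71), so λ ≡ 53·53 ≡ 40.
  x = λ² - 61 - 61 = 1600 - 122 ≡ 58; y = λ·(61 - 58) - 69 ≡ 51. → (58, 51)
3G: (58, 51) + (61, 69). λ = (69 - 51)/(61 - 58) ≡ 18/3 mod 71. 3⁻¹ ≡ 24 (mod 71), so λ ≡ 6.
  x = λ² - 58 - 61 = 36 - 119 ≡ 59; y = λ·(58 - 59) - 51 ≡ 14. → (59, 14)
4G: (59, 14) + (61, 69). λ = (69 - 14)/(61 - 59) ≡ 55/2 mod 71. 2⁻¹ ≡ 36 (mod 71), so λ ≡ 63.
  x = λ² - 59 - 61 = 3969 - 120 ≡ 15; y = λ·(59 - 15) - 14 ≡ 60. → (15, 60)
5G: (15, 60) + (61, 69). λ = (69 - 60)/(61 - 15) ≡ 9/46 mod 71. 46⁻¹ ≡ 17 (mod 71), so λ ≡ 11.
  x = λ² - 15 - 61 = 121 - 76 ≡ 45; y = λ·(15 - 45) - 60 ≡ 36. → (45, 36)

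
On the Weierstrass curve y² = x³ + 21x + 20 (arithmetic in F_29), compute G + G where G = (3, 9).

tangent at (3, 9): λ = (3·3² + 21)/(2·9) ≡ 19/18. 18⁻¹ ≡ 21 (mod 29), so λ ≡ 19·21 ≡ 22.
  x = λ² - 3 - 3 = 484 - 6 ≡ 14; y = λ·(3 - 14) - 9 ≡ 10. → (14, 10)

(14, 10)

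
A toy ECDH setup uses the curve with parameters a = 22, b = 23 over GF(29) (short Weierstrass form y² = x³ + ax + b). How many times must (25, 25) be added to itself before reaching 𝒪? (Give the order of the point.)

4

2P: tangent at (25, 25): λ = (3·25² + 22)/(2·25) ≡ 12/21. 21⁻¹ ≡ 18 (mod 29) since 21·18 = 378 ≡ 1, so λ ≡ 12·18 ≡ 13.
  x = λ² - 25 - 25 = 169 - 50 ≡ 3; y = λ·(25 - 3) - 25 ≡ 0. → (3, 0)
3P: (3, 0) + (25, 25). λ = (25 - 0)/(25 - 3) ≡ 25/22 mod 29. 22⁻¹ ≡ 4 (mod 29), so λ ≡ 13.
  x = λ² - 3 - 25 = 169 - 28 ≡ 25; y = λ·(3 - 25) - 0 ≡ 4. → (25, 4)
4P: (25, 4) + (25, 25): same x and y₁ ≡ -y₂, so the sum is 𝒪.
4P = 𝒪, so the order is 4.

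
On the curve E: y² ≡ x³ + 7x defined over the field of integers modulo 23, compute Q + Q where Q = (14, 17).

(8, 19)

tangent at (14, 17): λ = (3·14² + 7)/(2·17) ≡ 20/11. 11⁻¹ ≡ 21 (mod 23) since 11·21 = 231 ≡ 1, so λ ≡ 20·21 ≡ 6.
  x = λ² - 14 - 14 = 36 - 28 ≡ 8; y = λ·(14 - 8) - 17 ≡ 19. → (8, 19)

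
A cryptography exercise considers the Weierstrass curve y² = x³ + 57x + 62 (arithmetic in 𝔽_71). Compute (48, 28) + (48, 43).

The two points share x = 48 and their y-coordinates satisfy 28 + 43 ≡ 0 (mod 71), so they are inverses. Their sum is O.

O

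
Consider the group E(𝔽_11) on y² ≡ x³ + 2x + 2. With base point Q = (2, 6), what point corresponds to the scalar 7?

Repeated addition: build up to 7Q.
2Q: tangent at (2, 6): λ = (3·2² + 2)/(2·6) ≡ 3/1. 1⁻¹ ≡ 1 (mod 11), so λ ≡ 3·1 ≡ 3.
  x = λ² - 2 - 2 = 9 - 4 ≡ 5; y = λ·(2 - 5) - 6 ≡ 7. → (5, 7)
3Q: (5, 7) + (2, 6). λ = (6 - 7)/(2 - 5) ≡ 10/8 mod 11. 8⁻¹ ≡ 7 (mod 11) since 8·7 = 56 ≡ 1, so λ ≡ 4.
  x = λ² - 5 - 2 = 16 - 7 ≡ 9; y = λ·(5 - 9) - 7 ≡ 10. → (9, 10)
4Q: (9, 10) + (2, 6). λ = (6 - 10)/(2 - 9) ≡ 7/4 mod 11. 4⁻¹ ≡ 3 (mod 11) since 4·3 = 12 ≡ 1, so λ ≡ 10.
  x = λ² - 9 - 2 = 100 - 11 ≡ 1; y = λ·(9 - 1) - 10 ≡ 4. → (1, 4)
5Q: (1, 4) + (2, 6). λ = (6 - 4)/(2 - 1) ≡ 2/1 mod 11. 1⁻¹ ≡ 1 (mod 11), so λ ≡ 2.
  x = λ² - 1 - 2 = 4 - 3 ≡ 1; y = λ·(1 - 1) - 4 ≡ 7. → (1, 7)
6Q: (1, 7) + (2, 6). λ = (6 - 7)/(2 - 1) ≡ 10/1 mod 11. 1⁻¹ ≡ 1 (mod 11), so λ ≡ 10.
  x = λ² - 1 - 2 = 100 - 3 ≡ 9; y = λ·(1 - 9) - 7 ≡ 1. → (9, 1)
7Q: (9, 1) + (2, 6). λ = (6 - 1)/(2 - 9) ≡ 5/4 mod 11. 4⁻¹ ≡ 3 (mod 11) since 4·3 = 12 ≡ 1, so λ ≡ 4.
  x = λ² - 9 - 2 = 16 - 11 ≡ 5; y = λ·(9 - 5) - 1 ≡ 4. → (5, 4)

(5, 4)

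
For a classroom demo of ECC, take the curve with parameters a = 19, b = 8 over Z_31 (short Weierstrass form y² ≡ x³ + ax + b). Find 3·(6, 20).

(1, 20)

Write P = (6, 20).
Repeated addition: build up to 3P.
2P: tangent at (6, 20): λ = (3·6² + 19)/(2·20) ≡ 3/9. 9⁻¹ ≡ 7 (mod 31), so λ ≡ 3·7 ≡ 21.
  x = λ² - 6 - 6 = 441 - 12 ≡ 26; y = λ·(6 - 26) - 20 ≡ 25. → (26, 25)
3P: (26, 25) + (6, 20). λ = (20 - 25)/(6 - 26) ≡ 26/11 mod 31. 11⁻¹ ≡ 17 (mod 31) since 11·17 = 187 ≡ 1, so λ ≡ 8.
  x = λ² - 26 - 6 = 64 - 32 ≡ 1; y = λ·(26 - 1) - 25 ≡ 20. → (1, 20)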